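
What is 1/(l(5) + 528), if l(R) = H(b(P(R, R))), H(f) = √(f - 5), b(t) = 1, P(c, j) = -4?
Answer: 132/69697 - I/139394 ≈ 0.0018939 - 7.1739e-6*I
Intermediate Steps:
H(f) = √(-5 + f)
l(R) = 2*I (l(R) = √(-5 + 1) = √(-4) = 2*I)
1/(l(5) + 528) = 1/(2*I + 528) = 1/(528 + 2*I) = (528 - 2*I)/278788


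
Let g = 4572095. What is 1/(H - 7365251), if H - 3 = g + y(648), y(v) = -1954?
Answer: -1/2795107 ≈ -3.5777e-7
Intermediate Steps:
H = 4570144 (H = 3 + (4572095 - 1954) = 3 + 4570141 = 4570144)
1/(H - 7365251) = 1/(4570144 - 7365251) = 1/(-2795107) = -1/2795107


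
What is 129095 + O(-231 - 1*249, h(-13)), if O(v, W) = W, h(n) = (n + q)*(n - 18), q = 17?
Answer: 128971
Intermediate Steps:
h(n) = (-18 + n)*(17 + n) (h(n) = (n + 17)*(n - 18) = (17 + n)*(-18 + n) = (-18 + n)*(17 + n))
129095 + O(-231 - 1*249, h(-13)) = 129095 + (-306 + (-13)² - 1*(-13)) = 129095 + (-306 + 169 + 13) = 129095 - 124 = 128971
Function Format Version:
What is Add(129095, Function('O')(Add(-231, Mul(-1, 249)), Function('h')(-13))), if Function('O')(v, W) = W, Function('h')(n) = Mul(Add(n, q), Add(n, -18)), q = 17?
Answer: 128971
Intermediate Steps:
Function('h')(n) = Mul(Add(-18, n), Add(17, n)) (Function('h')(n) = Mul(Add(n, 17), Add(n, -18)) = Mul(Add(17, n), Add(-18, n)) = Mul(Add(-18, n), Add(17, n)))
Add(129095, Function('O')(Add(-231, Mul(-1, 249)), Function('h')(-13))) = Add(129095, Add(-306, Pow(-13, 2), Mul(-1, -13))) = Add(129095, Add(-306, 169, 13)) = Add(129095, -124) = 128971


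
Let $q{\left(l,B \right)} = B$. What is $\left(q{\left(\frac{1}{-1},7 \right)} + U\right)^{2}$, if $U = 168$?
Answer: $30625$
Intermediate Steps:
$\left(q{\left(\frac{1}{-1},7 \right)} + U\right)^{2} = \left(7 + 168\right)^{2} = 175^{2} = 30625$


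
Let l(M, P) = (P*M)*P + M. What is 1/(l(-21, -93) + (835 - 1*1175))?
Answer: -1/181990 ≈ -5.4948e-6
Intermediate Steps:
l(M, P) = M + M*P**2 (l(M, P) = (M*P)*P + M = M*P**2 + M = M + M*P**2)
1/(l(-21, -93) + (835 - 1*1175)) = 1/(-21*(1 + (-93)**2) + (835 - 1*1175)) = 1/(-21*(1 + 8649) + (835 - 1175)) = 1/(-21*8650 - 340) = 1/(-181650 - 340) = 1/(-181990) = -1/181990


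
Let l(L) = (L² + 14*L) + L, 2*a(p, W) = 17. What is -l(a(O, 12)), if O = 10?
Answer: -799/4 ≈ -199.75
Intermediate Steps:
a(p, W) = 17/2 (a(p, W) = (½)*17 = 17/2)
l(L) = L² + 15*L
-l(a(O, 12)) = -17*(15 + 17/2)/2 = -17*47/(2*2) = -1*799/4 = -799/4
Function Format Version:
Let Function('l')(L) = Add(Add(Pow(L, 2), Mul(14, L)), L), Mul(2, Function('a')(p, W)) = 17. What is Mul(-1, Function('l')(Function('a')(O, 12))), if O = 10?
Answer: Rational(-799, 4) ≈ -199.75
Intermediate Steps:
Function('a')(p, W) = Rational(17, 2) (Function('a')(p, W) = Mul(Rational(1, 2), 17) = Rational(17, 2))
Function('l')(L) = Add(Pow(L, 2), Mul(15, L))
Mul(-1, Function('l')(Function('a')(O, 12))) = Mul(-1, Mul(Rational(17, 2), Add(15, Rational(17, 2)))) = Mul(-1, Mul(Rational(17, 2), Rational(47, 2))) = Mul(-1, Rational(799, 4)) = Rational(-799, 4)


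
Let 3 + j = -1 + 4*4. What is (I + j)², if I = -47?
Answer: 1225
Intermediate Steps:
j = 12 (j = -3 + (-1 + 4*4) = -3 + (-1 + 16) = -3 + 15 = 12)
(I + j)² = (-47 + 12)² = (-35)² = 1225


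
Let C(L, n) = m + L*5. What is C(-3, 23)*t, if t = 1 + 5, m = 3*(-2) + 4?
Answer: -102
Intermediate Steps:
m = -2 (m = -6 + 4 = -2)
t = 6
C(L, n) = -2 + 5*L (C(L, n) = -2 + L*5 = -2 + 5*L)
C(-3, 23)*t = (-2 + 5*(-3))*6 = (-2 - 15)*6 = -17*6 = -102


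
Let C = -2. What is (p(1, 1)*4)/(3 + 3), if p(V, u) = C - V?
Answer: -2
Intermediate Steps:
p(V, u) = -2 - V
(p(1, 1)*4)/(3 + 3) = ((-2 - 1*1)*4)/(3 + 3) = ((-2 - 1)*4)/6 = -3*4*(⅙) = -12*⅙ = -2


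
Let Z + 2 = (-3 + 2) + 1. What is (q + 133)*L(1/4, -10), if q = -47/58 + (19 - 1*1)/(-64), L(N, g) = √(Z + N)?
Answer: 122411*I*√7/1856 ≈ 174.5*I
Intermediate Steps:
Z = -2 (Z = -2 + ((-3 + 2) + 1) = -2 + (-1 + 1) = -2 + 0 = -2)
L(N, g) = √(-2 + N)
q = -1013/928 (q = -47*1/58 + (19 - 1)*(-1/64) = -47/58 + 18*(-1/64) = -47/58 - 9/32 = -1013/928 ≈ -1.0916)
(q + 133)*L(1/4, -10) = (-1013/928 + 133)*√(-2 + 1/4) = 122411*√(-2 + ¼)/928 = 122411*√(-7/4)/928 = 122411*(I*√7/2)/928 = 122411*I*√7/1856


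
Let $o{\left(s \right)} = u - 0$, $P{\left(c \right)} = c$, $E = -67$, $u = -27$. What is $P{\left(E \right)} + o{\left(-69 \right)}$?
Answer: $-94$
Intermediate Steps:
$o{\left(s \right)} = -27$ ($o{\left(s \right)} = -27 - 0 = -27 + 0 = -27$)
$P{\left(E \right)} + o{\left(-69 \right)} = -67 - 27 = -94$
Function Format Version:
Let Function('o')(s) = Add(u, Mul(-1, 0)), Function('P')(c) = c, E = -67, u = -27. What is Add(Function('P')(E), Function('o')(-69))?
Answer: -94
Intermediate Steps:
Function('o')(s) = -27 (Function('o')(s) = Add(-27, Mul(-1, 0)) = Add(-27, 0) = -27)
Add(Function('P')(E), Function('o')(-69)) = Add(-67, -27) = -94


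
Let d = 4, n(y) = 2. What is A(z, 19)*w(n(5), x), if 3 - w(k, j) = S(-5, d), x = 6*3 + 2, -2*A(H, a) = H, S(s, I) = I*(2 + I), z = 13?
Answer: 273/2 ≈ 136.50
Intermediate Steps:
A(H, a) = -H/2
x = 20 (x = 18 + 2 = 20)
w(k, j) = -21 (w(k, j) = 3 - 4*(2 + 4) = 3 - 4*6 = 3 - 1*24 = 3 - 24 = -21)
A(z, 19)*w(n(5), x) = -1/2*13*(-21) = -13/2*(-21) = 273/2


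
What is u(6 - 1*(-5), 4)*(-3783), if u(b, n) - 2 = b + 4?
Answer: -64311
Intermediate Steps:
u(b, n) = 6 + b (u(b, n) = 2 + (b + 4) = 2 + (4 + b) = 6 + b)
u(6 - 1*(-5), 4)*(-3783) = (6 + (6 - 1*(-5)))*(-3783) = (6 + (6 + 5))*(-3783) = (6 + 11)*(-3783) = 17*(-3783) = -64311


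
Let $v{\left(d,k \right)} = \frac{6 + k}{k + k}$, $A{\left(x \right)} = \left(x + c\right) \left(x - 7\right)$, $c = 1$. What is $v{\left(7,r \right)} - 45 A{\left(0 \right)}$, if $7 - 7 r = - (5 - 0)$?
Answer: $\frac{1269}{4} \approx 317.25$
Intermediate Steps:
$A{\left(x \right)} = \left(1 + x\right) \left(-7 + x\right)$ ($A{\left(x \right)} = \left(x + 1\right) \left(x - 7\right) = \left(1 + x\right) \left(-7 + x\right)$)
$r = \frac{12}{7}$ ($r = 1 - \frac{\left(-1\right) \left(5 - 0\right)}{7} = 1 - \frac{\left(-1\right) \left(5 + 0\right)}{7} = 1 - \frac{\left(-1\right) 5}{7} = 1 - - \frac{5}{7} = 1 + \frac{5}{7} = \frac{12}{7} \approx 1.7143$)
$v{\left(d,k \right)} = \frac{6 + k}{2 k}$
$v{\left(7,r \right)} - 45 A{\left(0 \right)} = \frac{6 + \frac{12}{7}}{2 \cdot \frac{12}{7}} - 45 \left(-7 + 0^{2} - 0\right) = \frac{1}{2} \cdot \frac{7}{12} \cdot \frac{54}{7} - 45 \left(-7 + 0 + 0\right) = \frac{9}{4} - -315 = \frac{9}{4} + 315 = \frac{1269}{4}$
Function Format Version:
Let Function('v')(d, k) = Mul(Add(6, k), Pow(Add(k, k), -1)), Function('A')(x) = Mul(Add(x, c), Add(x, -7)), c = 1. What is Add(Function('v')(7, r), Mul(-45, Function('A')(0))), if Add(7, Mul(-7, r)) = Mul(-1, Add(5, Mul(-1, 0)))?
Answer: Rational(1269, 4) ≈ 317.25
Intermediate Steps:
Function('A')(x) = Mul(Add(1, x), Add(-7, x)) (Function('A')(x) = Mul(Add(x, 1), Add(x, -7)) = Mul(Add(1, x), Add(-7, x)))
r = Rational(12, 7) (r = Add(1, Mul(Rational(-1, 7), Mul(-1, Add(5, Mul(-1, 0))))) = Add(1, Mul(Rational(-1, 7), Mul(-1, Add(5, 0)))) = Add(1, Mul(Rational(-1, 7), Mul(-1, 5))) = Add(1, Mul(Rational(-1, 7), -5)) = Add(1, Rational(5, 7)) = Rational(12, 7) ≈ 1.7143)
Function('v')(d, k) = Mul(Rational(1, 2), Pow(k, -1), Add(6, k)) (Function('v')(d, k) = Mul(Add(6, k), Pow(Mul(2, k), -1)) = Mul(Add(6, k), Mul(Rational(1, 2), Pow(k, -1))) = Mul(Rational(1, 2), Pow(k, -1), Add(6, k)))
Add(Function('v')(7, r), Mul(-45, Function('A')(0))) = Add(Mul(Rational(1, 2), Pow(Rational(12, 7), -1), Add(6, Rational(12, 7))), Mul(-45, Add(-7, Pow(0, 2), Mul(-6, 0)))) = Add(Mul(Rational(1, 2), Rational(7, 12), Rational(54, 7)), Mul(-45, Add(-7, 0, 0))) = Add(Rational(9, 4), Mul(-45, -7)) = Add(Rational(9, 4), 315) = Rational(1269, 4)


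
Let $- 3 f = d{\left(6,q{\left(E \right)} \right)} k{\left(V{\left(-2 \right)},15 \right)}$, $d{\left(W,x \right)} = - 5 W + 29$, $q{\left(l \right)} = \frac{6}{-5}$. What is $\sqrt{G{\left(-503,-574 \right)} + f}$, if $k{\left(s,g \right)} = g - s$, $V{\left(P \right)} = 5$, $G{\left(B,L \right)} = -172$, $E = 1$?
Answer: $\frac{i \sqrt{1518}}{3} \approx 12.987 i$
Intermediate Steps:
$q{\left(l \right)} = - \frac{6}{5}$ ($q{\left(l \right)} = 6 \left(- \frac{1}{5}\right) = - \frac{6}{5}$)
$d{\left(W,x \right)} = 29 - 5 W$
$f = \frac{10}{3}$ ($f = - \frac{\left(29 - 30\right) \left(15 - 5\right)}{3} = - \frac{\left(-1\right) 10}{3} = \left(- \frac{1}{3}\right) \left(-10\right) = \frac{10}{3} \approx 3.3333$)
$\sqrt{G{\left(-503,-574 \right)} + f} = \sqrt{-172 + \frac{10}{3}} = \sqrt{- \frac{506}{3}} = \frac{i \sqrt{1518}}{3}$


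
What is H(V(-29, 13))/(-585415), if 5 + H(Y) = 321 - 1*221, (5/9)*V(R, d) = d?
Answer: -19/117083 ≈ -0.00016228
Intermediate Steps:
V(R, d) = 9*d/5
H(Y) = 95 (H(Y) = -5 + (321 - 1*221) = -5 + (321 - 221) = -5 + 100 = 95)
H(V(-29, 13))/(-585415) = 95/(-585415) = 95*(-1/585415) = -19/117083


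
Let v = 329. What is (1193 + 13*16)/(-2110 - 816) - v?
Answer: -964055/2926 ≈ -329.48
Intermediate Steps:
(1193 + 13*16)/(-2110 - 816) - v = (1193 + 13*16)/(-2110 - 816) - 1*329 = (1193 + 208)/(-2926) - 329 = 1401*(-1/2926) - 329 = -1401/2926 - 329 = -964055/2926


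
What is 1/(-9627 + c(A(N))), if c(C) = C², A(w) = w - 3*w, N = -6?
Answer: -1/9483 ≈ -0.00010545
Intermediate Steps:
A(w) = -2*w
1/(-9627 + c(A(N))) = 1/(-9627 + (-2*(-6))²) = 1/(-9627 + 12²) = 1/(-9627 + 144) = 1/(-9483) = -1/9483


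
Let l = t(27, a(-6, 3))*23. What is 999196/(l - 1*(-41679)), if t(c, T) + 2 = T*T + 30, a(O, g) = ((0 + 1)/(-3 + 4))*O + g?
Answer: 499598/21265 ≈ 23.494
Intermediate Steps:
a(O, g) = O + g (a(O, g) = (1/1)*O + g = (1*1)*O + g = 1*O + g = O + g)
t(c, T) = 28 + T² (t(c, T) = -2 + (T*T + 30) = -2 + (T² + 30) = -2 + (30 + T²) = 28 + T²)
l = 851 (l = (28 + (-6 + 3)²)*23 = (28 + (-3)²)*23 = (28 + 9)*23 = 37*23 = 851)
999196/(l - 1*(-41679)) = 999196/(851 - 1*(-41679)) = 999196/(851 + 41679) = 999196/42530 = 999196*(1/42530) = 499598/21265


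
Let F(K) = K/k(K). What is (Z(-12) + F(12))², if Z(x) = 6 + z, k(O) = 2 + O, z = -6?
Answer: 36/49 ≈ 0.73469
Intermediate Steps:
Z(x) = 0 (Z(x) = 6 - 6 = 0)
F(K) = K/(2 + K)
(Z(-12) + F(12))² = (0 + 12/(2 + 12))² = (0 + 12/14)² = (0 + 12*(1/14))² = (0 + 6/7)² = (6/7)² = 36/49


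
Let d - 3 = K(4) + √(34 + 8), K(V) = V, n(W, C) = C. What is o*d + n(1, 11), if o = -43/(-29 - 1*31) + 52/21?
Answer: 667/20 + 447*√42/140 ≈ 54.042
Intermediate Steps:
o = 447/140 (o = -43/(-29 - 31) + 52*(1/21) = -43/(-60) + 52/21 = -43*(-1/60) + 52/21 = 43/60 + 52/21 = 447/140 ≈ 3.1929)
d = 7 + √42 (d = 3 + (4 + √(34 + 8)) = 3 + (4 + √42) = 7 + √42 ≈ 13.481)
o*d + n(1, 11) = 447*(7 + √42)/140 + 11 = (447/20 + 447*√42/140) + 11 = 667/20 + 447*√42/140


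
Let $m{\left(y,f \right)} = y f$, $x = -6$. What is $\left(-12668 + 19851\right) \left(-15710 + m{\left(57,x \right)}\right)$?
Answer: $-115301516$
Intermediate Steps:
$m{\left(y,f \right)} = f y$
$\left(-12668 + 19851\right) \left(-15710 + m{\left(57,x \right)}\right) = \left(-12668 + 19851\right) \left(-15710 - 342\right) = 7183 \left(-15710 - 342\right) = 7183 \left(-16052\right) = -115301516$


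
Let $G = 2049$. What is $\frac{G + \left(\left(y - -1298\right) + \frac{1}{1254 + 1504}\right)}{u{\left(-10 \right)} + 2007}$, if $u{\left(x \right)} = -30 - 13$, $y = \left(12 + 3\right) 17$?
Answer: $\frac{9934317}{5416712} \approx 1.834$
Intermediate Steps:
$y = 255$ ($y = 15 \cdot 17 = 255$)
$u{\left(x \right)} = -43$ ($u{\left(x \right)} = -30 - 13 = -43$)
$\frac{G + \left(\left(y - -1298\right) + \frac{1}{1254 + 1504}\right)}{u{\left(-10 \right)} + 2007} = \frac{2049 + \left(\left(255 - -1298\right) + \frac{1}{1254 + 1504}\right)}{-43 + 2007} = \frac{2049 + \left(\left(255 + 1298\right) + \frac{1}{2758}\right)}{1964} = \left(2049 + \left(1553 + \frac{1}{2758}\right)\right) \frac{1}{1964} = \left(2049 + \frac{4283175}{2758}\right) \frac{1}{1964} = \frac{9934317}{2758} \cdot \frac{1}{1964} = \frac{9934317}{5416712}$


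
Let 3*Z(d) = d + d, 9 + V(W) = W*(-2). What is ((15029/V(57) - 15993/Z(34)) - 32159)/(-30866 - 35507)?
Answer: 275901265/555143772 ≈ 0.49699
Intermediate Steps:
V(W) = -9 - 2*W (V(W) = -9 + W*(-2) = -9 - 2*W)
Z(d) = 2*d/3 (Z(d) = (d + d)/3 = (2*d)/3 = 2*d/3)
((15029/V(57) - 15993/Z(34)) - 32159)/(-30866 - 35507) = ((15029/(-9 - 2*57) - 15993/((⅔)*34)) - 32159)/(-30866 - 35507) = ((15029/(-9 - 114) - 15993/68/3) - 32159)/(-66373) = ((15029/(-123) - 15993*3/68) - 32159)*(-1/66373) = ((15029*(-1/123) - 47979/68) - 32159)*(-1/66373) = ((-15029/123 - 47979/68) - 32159)*(-1/66373) = (-6923389/8364 - 32159)*(-1/66373) = -275901265/8364*(-1/66373) = 275901265/555143772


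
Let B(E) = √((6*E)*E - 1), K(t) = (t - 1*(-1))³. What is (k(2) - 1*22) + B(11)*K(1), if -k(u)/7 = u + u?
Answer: -50 + 40*√29 ≈ 165.41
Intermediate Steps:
k(u) = -14*u (k(u) = -7*(u + u) = -14*u)
K(t) = (1 + t)³ (K(t) = (t + 1)³ = (1 + t)³)
B(E) = √(-1 + 6*E²) (B(E) = √(6*E² - 1) = √(-1 + 6*E²))
(k(2) - 1*22) + B(11)*K(1) = (-14*2 - 1*22) + √(-1 + 6*11²)*(1 + 1)³ = (-28 - 22) + √(-1 + 6*121)*2³ = -50 + √(-1 + 726)*8 = -50 + √725*8 = -50 + (5*√29)*8 = -50 + 40*√29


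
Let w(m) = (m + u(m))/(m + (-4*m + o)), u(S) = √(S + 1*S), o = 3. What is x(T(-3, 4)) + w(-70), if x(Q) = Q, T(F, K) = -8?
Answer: -1774/213 + 2*I*√35/213 ≈ -8.3286 + 0.05555*I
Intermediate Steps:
u(S) = √2*√S (u(S) = √(S + S) = √(2*S) = √2*√S)
w(m) = (m + √2*√m)/(3 - 3*m) (w(m) = (m + √2*√m)/(m + (-4*m + 3)) = (m + √2*√m)/(m + (3 - 4*m)) = (m + √2*√m)/(3 - 3*m))
x(T(-3, 4)) + w(-70) = -8 + (-1*(-70) - √2*√(-70))/(3*(-1 - 70)) = -8 + (⅓)*(70 - √2*I*√70)/(-71) = -8 + (⅓)*(-1/71)*(70 - 2*I*√35) = -8 + (-70/213 + 2*I*√35/213) = -1774/213 + 2*I*√35/213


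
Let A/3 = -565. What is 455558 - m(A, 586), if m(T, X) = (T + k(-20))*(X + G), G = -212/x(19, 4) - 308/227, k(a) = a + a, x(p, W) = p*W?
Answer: 6318864879/4313 ≈ 1.4651e+6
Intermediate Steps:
x(p, W) = W*p
A = -1695 (A = 3*(-565) = -1695)
k(a) = 2*a
G = -17883/4313 (G = -212/(4*19) - 308/227 = -212/76 - 308*1/227 = -212*1/76 - 308/227 = -53/19 - 308/227 = -17883/4313 ≈ -4.1463)
m(T, X) = (-40 + T)*(-17883/4313 + X) (m(T, X) = (T + 2*(-20))*(X - 17883/4313) = (T - 40)*(-17883/4313 + X) = (-40 + T)*(-17883/4313 + X))
455558 - m(A, 586) = 455558 - (715320/4313 - 40*586 - 17883/4313*(-1695) - 1695*586) = 455558 - (715320/4313 - 23440 + 30311685/4313 - 993270) = 455558 - 1*(-4354043225/4313) = 455558 + 4354043225/4313 = 6318864879/4313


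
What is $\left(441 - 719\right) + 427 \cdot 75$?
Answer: $31747$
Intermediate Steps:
$\left(441 - 719\right) + 427 \cdot 75 = \left(441 - 719\right) + 32025 = -278 + 32025 = 31747$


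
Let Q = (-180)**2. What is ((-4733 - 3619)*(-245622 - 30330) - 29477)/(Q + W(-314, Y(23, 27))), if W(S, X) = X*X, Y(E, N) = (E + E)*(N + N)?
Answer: 2304721627/6202656 ≈ 371.57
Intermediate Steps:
Y(E, N) = 4*E*N (Y(E, N) = (2*E)*(2*N) = 4*E*N)
W(S, X) = X**2
Q = 32400
((-4733 - 3619)*(-245622 - 30330) - 29477)/(Q + W(-314, Y(23, 27))) = ((-4733 - 3619)*(-245622 - 30330) - 29477)/(32400 + (4*23*27)**2) = (-8352*(-275952) - 29477)/(32400 + 2484**2) = (2304751104 - 29477)/(32400 + 6170256) = 2304721627/6202656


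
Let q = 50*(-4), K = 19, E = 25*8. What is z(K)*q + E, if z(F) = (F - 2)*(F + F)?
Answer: -129000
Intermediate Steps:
E = 200
q = -200
z(F) = 2*F*(-2 + F) (z(F) = (-2 + F)*(2*F) = 2*F*(-2 + F))
z(K)*q + E = (2*19*(-2 + 19))*(-200) + 200 = (2*19*17)*(-200) + 200 = 646*(-200) + 200 = -129200 + 200 = -129000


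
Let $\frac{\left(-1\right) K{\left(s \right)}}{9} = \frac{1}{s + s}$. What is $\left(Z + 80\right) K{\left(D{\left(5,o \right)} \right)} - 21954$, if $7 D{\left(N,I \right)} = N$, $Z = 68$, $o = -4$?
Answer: $- \frac{114432}{5} \approx -22886.0$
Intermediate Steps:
$D{\left(N,I \right)} = \frac{N}{7}$
$K{\left(s \right)} = - \frac{9}{2 s}$ ($K{\left(s \right)} = - \frac{9}{s + s} = - \frac{9}{2 s}$)
$\left(Z + 80\right) K{\left(D{\left(5,o \right)} \right)} - 21954 = \left(68 + 80\right) \left(- \frac{9}{2 \cdot \frac{1}{7} \cdot 5}\right) - 21954 = 148 \left(- \frac{9}{2 \cdot \frac{5}{7}}\right) - 21954 = 148 \left(\left(- \frac{9}{2}\right) \frac{7}{5}\right) - 21954 = 148 \left(- \frac{63}{10}\right) - 21954 = - \frac{4662}{5} - 21954 = - \frac{114432}{5}$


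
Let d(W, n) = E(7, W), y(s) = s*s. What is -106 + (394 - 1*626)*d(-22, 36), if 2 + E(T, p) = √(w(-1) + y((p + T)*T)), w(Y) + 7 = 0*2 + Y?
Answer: 358 - 232*√11017 ≈ -23993.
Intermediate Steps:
w(Y) = -7 + Y (w(Y) = -7 + (0*2 + Y) = -7 + (0 + Y) = -7 + Y)
y(s) = s²
E(T, p) = -2 + √(-8 + T²*(T + p)²) (E(T, p) = -2 + √((-7 - 1) + ((p + T)*T)²) = -2 + √(-8 + ((T + p)*T)²) = -2 + √(-8 + (T*(T + p))²) = -2 + √(-8 + T²*(T + p)²))
d(W, n) = -2 + √(-8 + 49*(7 + W)²) (d(W, n) = -2 + √(-8 + 7²*(7 + W)²) = -2 + √(-8 + 49*(7 + W)²))
-106 + (394 - 1*626)*d(-22, 36) = -106 + (394 - 1*626)*(-2 + √(-8 + 49*(7 - 22)²)) = -106 + (394 - 626)*(-2 + √(-8 + 49*(-15)²)) = -106 - 232*(-2 + √(-8 + 49*225)) = -106 - 232*(-2 + √(-8 + 11025)) = -106 - 232*(-2 + √11017) = -106 + (464 - 232*√11017) = 358 - 232*√11017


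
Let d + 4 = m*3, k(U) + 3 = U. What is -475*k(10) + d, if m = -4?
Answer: -3341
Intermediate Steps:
k(U) = -3 + U
d = -16 (d = -4 - 4*3 = -4 - 12 = -16)
-475*k(10) + d = -475*(-3 + 10) - 16 = -475*7 - 16 = -3325 - 16 = -3341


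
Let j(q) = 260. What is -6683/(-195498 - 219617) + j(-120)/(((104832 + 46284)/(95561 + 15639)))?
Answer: 3000703697057/15682629585 ≈ 191.34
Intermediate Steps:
-6683/(-195498 - 219617) + j(-120)/(((104832 + 46284)/(95561 + 15639))) = -6683/(-195498 - 219617) + 260/(((104832 + 46284)/(95561 + 15639))) = -6683/(-415115) + 260/((151116/111200)) = -6683*(-1/415115) + 260/((151116*(1/111200))) = 6683/415115 + 260/(37779/27800) = 6683/415115 + 260*(27800/37779) = 6683/415115 + 7228000/37779 = 3000703697057/15682629585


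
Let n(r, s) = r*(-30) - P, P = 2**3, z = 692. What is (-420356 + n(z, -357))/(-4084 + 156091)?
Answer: -441124/152007 ≈ -2.9020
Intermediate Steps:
P = 8
n(r, s) = -8 - 30*r (n(r, s) = r*(-30) - 1*8 = -30*r - 8 = -8 - 30*r)
(-420356 + n(z, -357))/(-4084 + 156091) = (-420356 + (-8 - 30*692))/(-4084 + 156091) = (-420356 + (-8 - 20760))/152007 = (-420356 - 20768)*(1/152007) = -441124*1/152007 = -441124/152007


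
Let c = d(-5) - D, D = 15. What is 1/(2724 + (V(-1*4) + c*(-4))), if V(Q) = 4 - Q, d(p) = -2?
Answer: 1/2800 ≈ 0.00035714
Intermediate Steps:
c = -17 (c = -2 - 1*15 = -2 - 15 = -17)
1/(2724 + (V(-1*4) + c*(-4))) = 1/(2724 + ((4 - (-1)*4) - 17*(-4))) = 1/(2724 + ((4 - 1*(-4)) + 68)) = 1/(2724 + ((4 + 4) + 68)) = 1/(2724 + (8 + 68)) = 1/(2724 + 76) = 1/2800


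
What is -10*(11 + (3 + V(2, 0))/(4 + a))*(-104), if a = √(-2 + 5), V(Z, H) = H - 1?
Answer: 12080 - 160*√3 ≈ 11803.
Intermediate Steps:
V(Z, H) = -1 + H
a = √3 ≈ 1.7320
-10*(11 + (3 + V(2, 0))/(4 + a))*(-104) = -10*(11 + (3 + (-1 + 0))/(4 + √3))*(-104) = -10*(11 + (3 - 1)/(4 + √3))*(-104) = -10*(11 + 2/(4 + √3))*(-104) = (-110 - 20/(4 + √3))*(-104) = 11440 + 2080/(4 + √3)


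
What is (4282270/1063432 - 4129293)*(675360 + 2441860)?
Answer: -1711049083943461165/132929 ≈ -1.2872e+13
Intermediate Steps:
(4282270/1063432 - 4129293)*(675360 + 2441860) = (4282270*(1/1063432) - 4129293)*3117220 = (2141135/531716 - 4129293)*3117220 = -2195609015653/531716*3117220 = -1711049083943461165/132929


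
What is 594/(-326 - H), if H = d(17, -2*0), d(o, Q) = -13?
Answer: -594/313 ≈ -1.8978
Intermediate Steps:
H = -13
594/(-326 - H) = 594/(-326 - 1*(-13)) = 594/(-326 + 13) = 594/(-313) = 594*(-1/313) = -594/313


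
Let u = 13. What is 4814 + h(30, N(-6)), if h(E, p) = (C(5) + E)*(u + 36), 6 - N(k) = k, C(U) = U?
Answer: 6529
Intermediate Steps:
N(k) = 6 - k
h(E, p) = 245 + 49*E (h(E, p) = (5 + E)*(13 + 36) = (5 + E)*49 = 245 + 49*E)
4814 + h(30, N(-6)) = 4814 + (245 + 49*30) = 4814 + (245 + 1470) = 4814 + 1715 = 6529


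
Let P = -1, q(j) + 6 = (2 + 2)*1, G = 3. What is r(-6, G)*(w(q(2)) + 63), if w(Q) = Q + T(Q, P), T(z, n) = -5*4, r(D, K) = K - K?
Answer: 0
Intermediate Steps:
q(j) = -2 (q(j) = -6 + (2 + 2)*1 = -6 + 4*1 = -6 + 4 = -2)
r(D, K) = 0
T(z, n) = -20
w(Q) = -20 + Q (w(Q) = Q - 20 = -20 + Q)
r(-6, G)*(w(q(2)) + 63) = 0*((-20 - 2) + 63) = 0*(-22 + 63) = 0*41 = 0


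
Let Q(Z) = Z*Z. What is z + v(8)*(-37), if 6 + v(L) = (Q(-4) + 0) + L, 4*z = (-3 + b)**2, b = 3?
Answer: -666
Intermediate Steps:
Q(Z) = Z**2
z = 0 (z = (-3 + 3)**2/4 = (1/4)*0**2 = (1/4)*0 = 0)
v(L) = 10 + L (v(L) = -6 + (((-4)**2 + 0) + L) = -6 + ((16 + 0) + L) = -6 + (16 + L) = 10 + L)
z + v(8)*(-37) = 0 + (10 + 8)*(-37) = 0 + 18*(-37) = 0 - 666 = -666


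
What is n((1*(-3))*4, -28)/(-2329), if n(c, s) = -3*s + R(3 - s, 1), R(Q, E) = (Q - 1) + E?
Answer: -115/2329 ≈ -0.049377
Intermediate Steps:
R(Q, E) = -1 + E + Q (R(Q, E) = (-1 + Q) + E = -1 + E + Q)
n(c, s) = 3 - 4*s (n(c, s) = -3*s + (-1 + 1 + (3 - s)) = -3*s + (3 - s) = 3 - 4*s)
n((1*(-3))*4, -28)/(-2329) = (3 - 4*(-28))/(-2329) = (3 + 112)*(-1/2329) = 115*(-1/2329) = -115/2329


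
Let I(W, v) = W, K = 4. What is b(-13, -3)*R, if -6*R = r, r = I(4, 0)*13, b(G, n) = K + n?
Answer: -26/3 ≈ -8.6667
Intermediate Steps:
b(G, n) = 4 + n
r = 52 (r = 4*13 = 52)
R = -26/3 (R = -⅙*52 = -26/3 ≈ -8.6667)
b(-13, -3)*R = (4 - 3)*(-26/3) = 1*(-26/3) = -26/3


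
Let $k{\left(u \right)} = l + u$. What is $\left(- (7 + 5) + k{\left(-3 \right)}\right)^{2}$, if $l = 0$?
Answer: $225$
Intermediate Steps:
$k{\left(u \right)} = u$ ($k{\left(u \right)} = 0 + u = u$)
$\left(- (7 + 5) + k{\left(-3 \right)}\right)^{2} = \left(- (7 + 5) - 3\right)^{2} = \left(\left(-1\right) 12 - 3\right)^{2} = \left(-12 - 3\right)^{2} = \left(-15\right)^{2} = 225$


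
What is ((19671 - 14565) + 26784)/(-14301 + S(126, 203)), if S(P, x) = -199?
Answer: -3189/1450 ≈ -2.1993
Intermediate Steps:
((19671 - 14565) + 26784)/(-14301 + S(126, 203)) = ((19671 - 14565) + 26784)/(-14301 - 199) = (5106 + 26784)/(-14500) = 31890*(-1/14500) = -3189/1450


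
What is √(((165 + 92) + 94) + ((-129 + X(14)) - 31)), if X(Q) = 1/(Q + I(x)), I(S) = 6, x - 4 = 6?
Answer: √19105/10 ≈ 13.822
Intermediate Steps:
x = 10 (x = 4 + 6 = 10)
X(Q) = 1/(6 + Q) (X(Q) = 1/(Q + 6) = 1/(6 + Q))
√(((165 + 92) + 94) + ((-129 + X(14)) - 31)) = √(((165 + 92) + 94) + ((-129 + 1/(6 + 14)) - 31)) = √((257 + 94) + ((-129 + 1/20) - 31)) = √(351 + ((-129 + 1/20) - 31)) = √(351 + (-2579/20 - 31)) = √(351 - 3199/20) = √(3821/20) = √19105/10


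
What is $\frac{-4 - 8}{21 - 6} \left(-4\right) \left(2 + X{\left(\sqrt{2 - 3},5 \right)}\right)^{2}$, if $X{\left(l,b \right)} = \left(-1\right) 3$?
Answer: $\frac{16}{5} \approx 3.2$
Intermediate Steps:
$X{\left(l,b \right)} = -3$
$\frac{-4 - 8}{21 - 6} \left(-4\right) \left(2 + X{\left(\sqrt{2 - 3},5 \right)}\right)^{2} = \frac{-4 - 8}{21 - 6} \left(-4\right) \left(2 - 3\right)^{2} = - \frac{12}{15} \left(-4\right) \left(-1\right)^{2} = \left(-12\right) \frac{1}{15} \left(-4\right) 1 = \left(- \frac{4}{5}\right) \left(-4\right) 1 = \frac{16}{5} \cdot 1 = \frac{16}{5}$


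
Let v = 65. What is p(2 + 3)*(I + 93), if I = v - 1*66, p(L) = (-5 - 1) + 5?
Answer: -92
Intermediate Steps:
p(L) = -1 (p(L) = -6 + 5 = -1)
I = -1 (I = 65 - 1*66 = 65 - 66 = -1)
p(2 + 3)*(I + 93) = -(-1 + 93) = -1*92 = -92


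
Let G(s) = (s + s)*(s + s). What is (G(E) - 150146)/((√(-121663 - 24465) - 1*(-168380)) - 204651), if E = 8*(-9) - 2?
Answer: 4651465582/1315731569 + 512968*I*√9133/1315731569 ≈ 3.5353 + 0.037259*I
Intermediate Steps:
E = -74 (E = -72 - 2 = -74)
G(s) = 4*s² (G(s) = (2*s)*(2*s) = 4*s²)
(G(E) - 150146)/((√(-121663 - 24465) - 1*(-168380)) - 204651) = (4*(-74)² - 150146)/((√(-121663 - 24465) - 1*(-168380)) - 204651) = (4*5476 - 150146)/((√(-146128) + 168380) - 204651) = (21904 - 150146)/((4*I*√9133 + 168380) - 204651) = -128242/((168380 + 4*I*√9133) - 204651) = -128242/(-36271 + 4*I*√9133)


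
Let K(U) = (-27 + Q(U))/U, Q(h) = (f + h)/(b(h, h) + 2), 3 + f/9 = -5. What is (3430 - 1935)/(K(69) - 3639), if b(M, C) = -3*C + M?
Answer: -935272/2276803 ≈ -0.41078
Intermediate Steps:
f = -72 (f = -27 + 9*(-5) = -27 - 45 = -72)
b(M, C) = M - 3*C
Q(h) = (-72 + h)/(2 - 2*h) (Q(h) = (-72 + h)/((h - 3*h) + 2) = (-72 + h)/(-2*h + 2) = (-72 + h)/(2 - 2*h))
K(U) = (-27 + (-72 + U)/(2*(1 - U)))/U
(3430 - 1935)/(K(69) - 3639) = (3430 - 1935)/((1/2)*(-126 + 55*69)/(69*(1 - 1*69)) - 3639) = 1495/((1/2)*(1/69)*(-126 + 3795)/(1 - 69) - 3639) = 1495/((1/2)*(1/69)*3669/(-68) - 3639) = 1495/((1/2)*(1/69)*(-1/68)*3669 - 3639) = 1495/(-1223/3128 - 3639) = 1495/(-11384015/3128) = 1495*(-3128/11384015) = -935272/2276803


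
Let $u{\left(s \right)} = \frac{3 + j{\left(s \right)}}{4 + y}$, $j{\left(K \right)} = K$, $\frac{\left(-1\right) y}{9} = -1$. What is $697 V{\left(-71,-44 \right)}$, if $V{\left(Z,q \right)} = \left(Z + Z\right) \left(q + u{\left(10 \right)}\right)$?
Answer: $4255882$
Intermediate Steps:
$y = 9$ ($y = \left(-9\right) \left(-1\right) = 9$)
$u{\left(s \right)} = \frac{3}{13} + \frac{s}{13}$ ($u{\left(s \right)} = \frac{3 + s}{4 + 9} = \frac{3 + s}{13} = \left(3 + s\right) \frac{1}{13} = \frac{3}{13} + \frac{s}{13}$)
$V{\left(Z,q \right)} = 2 Z \left(1 + q\right)$ ($V{\left(Z,q \right)} = \left(Z + Z\right) \left(q + \left(\frac{3}{13} + \frac{1}{13} \cdot 10\right)\right) = 2 Z \left(q + \left(\frac{3}{13} + \frac{10}{13}\right)\right) = 2 Z \left(q + 1\right) = 2 Z \left(1 + q\right)$)
$697 V{\left(-71,-44 \right)} = 697 \cdot 2 \left(-71\right) \left(1 - 44\right) = 697 \cdot 2 \left(-71\right) \left(-43\right) = 697 \cdot 6106 = 4255882$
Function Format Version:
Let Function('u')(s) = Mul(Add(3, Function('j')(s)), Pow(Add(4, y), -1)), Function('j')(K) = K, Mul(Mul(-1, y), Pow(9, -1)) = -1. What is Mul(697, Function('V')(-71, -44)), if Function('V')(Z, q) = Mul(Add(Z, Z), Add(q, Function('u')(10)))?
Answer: 4255882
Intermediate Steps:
y = 9 (y = Mul(-9, -1) = 9)
Function('u')(s) = Add(Rational(3, 13), Mul(Rational(1, 13), s)) (Function('u')(s) = Mul(Add(3, s), Pow(Add(4, 9), -1)) = Mul(Add(3, s), Pow(13, -1)) = Mul(Add(3, s), Rational(1, 13)) = Add(Rational(3, 13), Mul(Rational(1, 13), s)))
Function('V')(Z, q) = Mul(2, Z, Add(1, q)) (Function('V')(Z, q) = Mul(Add(Z, Z), Add(q, Add(Rational(3, 13), Mul(Rational(1, 13), 10)))) = Mul(Mul(2, Z), Add(q, Add(Rational(3, 13), Rational(10, 13)))) = Mul(Mul(2, Z), Add(q, 1)) = Mul(Mul(2, Z), Add(1, q)) = Mul(2, Z, Add(1, q)))
Mul(697, Function('V')(-71, -44)) = Mul(697, Mul(2, -71, Add(1, -44))) = Mul(697, Mul(2, -71, -43)) = Mul(697, 6106) = 4255882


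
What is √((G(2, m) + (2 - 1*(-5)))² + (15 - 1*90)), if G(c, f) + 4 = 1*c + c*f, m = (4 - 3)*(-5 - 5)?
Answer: 5*√6 ≈ 12.247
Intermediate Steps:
m = -10 (m = 1*(-10) = -10)
G(c, f) = -4 + c + c*f (G(c, f) = -4 + (1*c + c*f) = -4 + (c + c*f) = -4 + c + c*f)
√((G(2, m) + (2 - 1*(-5)))² + (15 - 1*90)) = √(((-4 + 2 + 2*(-10)) + (2 - 1*(-5)))² + (15 - 1*90)) = √(((-4 + 2 - 20) + (2 + 5))² + (15 - 90)) = √((-22 + 7)² - 75) = √((-15)² - 75) = √(225 - 75) = √150 = 5*√6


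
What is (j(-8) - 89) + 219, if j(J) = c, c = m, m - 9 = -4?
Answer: 135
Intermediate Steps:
m = 5 (m = 9 - 4 = 5)
c = 5
j(J) = 5
(j(-8) - 89) + 219 = (5 - 89) + 219 = -84 + 219 = 135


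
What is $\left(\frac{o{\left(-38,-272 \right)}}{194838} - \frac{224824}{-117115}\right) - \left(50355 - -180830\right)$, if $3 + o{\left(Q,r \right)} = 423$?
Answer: $- \frac{125600953755039}{543296485} \approx -2.3118 \cdot 10^{5}$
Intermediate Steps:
$o{\left(Q,r \right)} = 420$ ($o{\left(Q,r \right)} = -3 + 423 = 420$)
$\left(\frac{o{\left(-38,-272 \right)}}{194838} - \frac{224824}{-117115}\right) - \left(50355 - -180830\right) = \left(\frac{420}{194838} - \frac{224824}{-117115}\right) - \left(50355 - -180830\right) = \left(420 \cdot \frac{1}{194838} - - \frac{224824}{117115}\right) - \left(50355 + 180830\right) = \left(\frac{10}{4639} + \frac{224824}{117115}\right) - 231185 = \frac{1044129686}{543296485} - 231185 = - \frac{125600953755039}{543296485}$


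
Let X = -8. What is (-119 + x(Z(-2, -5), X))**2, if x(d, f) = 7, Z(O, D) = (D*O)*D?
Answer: 12544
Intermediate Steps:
Z(O, D) = O*D**2
(-119 + x(Z(-2, -5), X))**2 = (-119 + 7)**2 = (-112)**2 = 12544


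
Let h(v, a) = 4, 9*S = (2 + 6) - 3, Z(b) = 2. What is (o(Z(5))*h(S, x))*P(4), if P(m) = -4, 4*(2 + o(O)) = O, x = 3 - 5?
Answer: 24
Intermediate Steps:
S = 5/9 (S = ((2 + 6) - 3)/9 = (8 - 3)/9 = (⅑)*5 = 5/9 ≈ 0.55556)
x = -2
o(O) = -2 + O/4
(o(Z(5))*h(S, x))*P(4) = ((-2 + (¼)*2)*4)*(-4) = ((-2 + ½)*4)*(-4) = -3/2*4*(-4) = -6*(-4) = 24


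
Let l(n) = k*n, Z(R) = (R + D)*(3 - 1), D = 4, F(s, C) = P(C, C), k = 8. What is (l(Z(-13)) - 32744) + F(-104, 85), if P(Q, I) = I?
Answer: -32803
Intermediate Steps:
F(s, C) = C
Z(R) = 8 + 2*R (Z(R) = (R + 4)*(3 - 1) = (4 + R)*2 = 8 + 2*R)
l(n) = 8*n
(l(Z(-13)) - 32744) + F(-104, 85) = (8*(8 + 2*(-13)) - 32744) + 85 = (8*(8 - 26) - 32744) + 85 = (8*(-18) - 32744) + 85 = (-144 - 32744) + 85 = -32888 + 85 = -32803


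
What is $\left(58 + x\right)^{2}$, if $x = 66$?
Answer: $15376$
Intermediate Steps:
$\left(58 + x\right)^{2} = \left(58 + 66\right)^{2} = 124^{2} = 15376$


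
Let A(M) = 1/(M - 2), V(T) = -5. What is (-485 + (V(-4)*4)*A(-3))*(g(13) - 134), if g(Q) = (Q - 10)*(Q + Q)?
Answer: 26936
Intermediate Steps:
A(M) = 1/(-2 + M)
g(Q) = 2*Q*(-10 + Q) (g(Q) = (-10 + Q)*(2*Q) = 2*Q*(-10 + Q))
(-485 + (V(-4)*4)*A(-3))*(g(13) - 134) = (-485 + (-5*4)/(-2 - 3))*(2*13*(-10 + 13) - 134) = (-485 - 20/(-5))*(2*13*3 - 134) = (-485 - 20*(-1/5))*(78 - 134) = (-485 + 4)*(-56) = -481*(-56) = 26936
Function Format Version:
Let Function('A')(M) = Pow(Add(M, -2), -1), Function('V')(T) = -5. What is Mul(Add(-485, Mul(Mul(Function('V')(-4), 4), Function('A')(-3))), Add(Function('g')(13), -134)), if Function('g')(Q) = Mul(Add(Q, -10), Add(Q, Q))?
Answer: 26936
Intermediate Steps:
Function('A')(M) = Pow(Add(-2, M), -1)
Function('g')(Q) = Mul(2, Q, Add(-10, Q)) (Function('g')(Q) = Mul(Add(-10, Q), Mul(2, Q)) = Mul(2, Q, Add(-10, Q)))
Mul(Add(-485, Mul(Mul(Function('V')(-4), 4), Function('A')(-3))), Add(Function('g')(13), -134)) = Mul(Add(-485, Mul(Mul(-5, 4), Pow(Add(-2, -3), -1))), Add(Mul(2, 13, Add(-10, 13)), -134)) = Mul(Add(-485, Mul(-20, Pow(-5, -1))), Add(Mul(2, 13, 3), -134)) = Mul(Add(-485, Mul(-20, Rational(-1, 5))), Add(78, -134)) = Mul(Add(-485, 4), -56) = Mul(-481, -56) = 26936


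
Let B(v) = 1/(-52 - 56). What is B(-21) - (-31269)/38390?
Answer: 1669331/2073060 ≈ 0.80525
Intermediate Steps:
B(v) = -1/108 (B(v) = 1/(-108) = -1/108)
B(-21) - (-31269)/38390 = -1/108 - (-31269)/38390 = -1/108 - 1*(-31269/38390) = -1/108 + 31269/38390 = 1669331/2073060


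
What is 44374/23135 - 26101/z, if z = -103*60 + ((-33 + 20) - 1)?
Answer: 878699191/143298190 ≈ 6.1320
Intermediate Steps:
z = -6194 (z = -6180 + (-13 - 1) = -6180 - 14 = -6194)
44374/23135 - 26101/z = 44374/23135 - 26101/(-6194) = 44374*(1/23135) - 26101*(-1/6194) = 44374/23135 + 26101/6194 = 878699191/143298190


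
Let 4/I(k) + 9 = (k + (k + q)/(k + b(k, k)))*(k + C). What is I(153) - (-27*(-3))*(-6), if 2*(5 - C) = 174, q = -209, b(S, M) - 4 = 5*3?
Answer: 56585995/116432 ≈ 486.00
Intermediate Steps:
b(S, M) = 19 (b(S, M) = 4 + 5*3 = 4 + 15 = 19)
C = -82 (C = 5 - ½*174 = 5 - 87 = -82)
I(k) = 4/(-9 + (-82 + k)*(k + (-209 + k)/(19 + k))) (I(k) = 4/(-9 + (k + (k - 209)/(k + 19))*(k - 82)) = 4/(-9 + (k + (-209 + k)/(19 + k))*(-82 + k)) = 4/(-9 + (-82 + k)*(k + (-209 + k)/(19 + k))))
I(153) - (-27*(-3))*(-6) = 4*(19 + 153)/(16967 + 153³ - 1858*153 - 62*153²) - (-27*(-3))*(-6) = 4*172/(16967 + 3581577 - 284274 - 62*23409) - 81*(-6) = 4*172/(16967 + 3581577 - 284274 - 1451358) - 1*(-486) = 4*172/1862912 + 486 = 4*(1/1862912)*172 + 486 = 43/116432 + 486 = 56585995/116432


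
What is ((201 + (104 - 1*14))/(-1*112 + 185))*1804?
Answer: 524964/73 ≈ 7191.3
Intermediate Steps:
((201 + (104 - 1*14))/(-1*112 + 185))*1804 = ((201 + (104 - 14))/(-112 + 185))*1804 = ((201 + 90)/73)*1804 = (291*(1/73))*1804 = (291/73)*1804 = 524964/73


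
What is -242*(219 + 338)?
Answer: -134794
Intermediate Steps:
-242*(219 + 338) = -242*557 = -134794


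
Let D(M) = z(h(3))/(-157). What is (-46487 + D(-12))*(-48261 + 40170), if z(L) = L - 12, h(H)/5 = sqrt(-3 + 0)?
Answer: 59051734677/157 + 40455*I*sqrt(3)/157 ≈ 3.7613e+8 + 446.31*I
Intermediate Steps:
h(H) = 5*I*sqrt(3) (h(H) = 5*sqrt(-3 + 0) = 5*sqrt(-3) = 5*(I*sqrt(3)) = 5*I*sqrt(3))
z(L) = -12 + L
D(M) = 12/157 - 5*I*sqrt(3)/157 (D(M) = (-12 + 5*I*sqrt(3))/(-157) = (-12 + 5*I*sqrt(3))*(-1/157) = 12/157 - 5*I*sqrt(3)/157)
(-46487 + D(-12))*(-48261 + 40170) = (-46487 + (12/157 - 5*I*sqrt(3)/157))*(-48261 + 40170) = (-7298447/157 - 5*I*sqrt(3)/157)*(-8091) = 59051734677/157 + 40455*I*sqrt(3)/157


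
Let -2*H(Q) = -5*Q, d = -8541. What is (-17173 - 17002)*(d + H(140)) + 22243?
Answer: 279949668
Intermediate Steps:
H(Q) = 5*Q/2 (H(Q) = -(-5)*Q/2 = 5*Q/2)
(-17173 - 17002)*(d + H(140)) + 22243 = (-17173 - 17002)*(-8541 + (5/2)*140) + 22243 = -34175*(-8541 + 350) + 22243 = -34175*(-8191) + 22243 = 279927425 + 22243 = 279949668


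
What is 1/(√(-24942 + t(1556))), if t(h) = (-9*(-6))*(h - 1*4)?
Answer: √58866/58866 ≈ 0.0041216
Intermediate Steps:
t(h) = -216 + 54*h (t(h) = 54*(h - 4) = 54*(-4 + h) = -216 + 54*h)
1/(√(-24942 + t(1556))) = 1/(√(-24942 + (-216 + 54*1556))) = 1/(√(-24942 + (-216 + 84024))) = 1/(√(-24942 + 83808)) = 1/(√58866) = √58866/58866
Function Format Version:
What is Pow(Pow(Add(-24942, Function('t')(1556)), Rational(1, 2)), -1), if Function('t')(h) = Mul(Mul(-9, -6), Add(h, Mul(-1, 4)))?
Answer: Mul(Rational(1, 58866), Pow(58866, Rational(1, 2))) ≈ 0.0041216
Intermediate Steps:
Function('t')(h) = Add(-216, Mul(54, h)) (Function('t')(h) = Mul(54, Add(h, -4)) = Mul(54, Add(-4, h)) = Add(-216, Mul(54, h)))
Pow(Pow(Add(-24942, Function('t')(1556)), Rational(1, 2)), -1) = Pow(Pow(Add(-24942, Add(-216, Mul(54, 1556))), Rational(1, 2)), -1) = Pow(Pow(Add(-24942, Add(-216, 84024)), Rational(1, 2)), -1) = Pow(Pow(Add(-24942, 83808), Rational(1, 2)), -1) = Pow(Pow(58866, Rational(1, 2)), -1) = Mul(Rational(1, 58866), Pow(58866, Rational(1, 2)))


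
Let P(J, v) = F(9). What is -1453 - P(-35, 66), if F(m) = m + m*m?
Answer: -1543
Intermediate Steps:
F(m) = m + m**2
P(J, v) = 90 (P(J, v) = 9*(1 + 9) = 9*10 = 90)
-1453 - P(-35, 66) = -1453 - 1*90 = -1453 - 90 = -1543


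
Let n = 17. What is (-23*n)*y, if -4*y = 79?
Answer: 30889/4 ≈ 7722.3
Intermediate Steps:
y = -79/4 (y = -¼*79 = -79/4 ≈ -19.750)
(-23*n)*y = -23*17*(-79/4) = -391*(-79/4) = 30889/4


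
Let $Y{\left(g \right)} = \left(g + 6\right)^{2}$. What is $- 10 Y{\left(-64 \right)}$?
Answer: $-33640$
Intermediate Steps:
$Y{\left(g \right)} = \left(6 + g\right)^{2}$
$- 10 Y{\left(-64 \right)} = - 10 \left(6 - 64\right)^{2} = - 10 \left(-58\right)^{2} = \left(-10\right) 3364 = -33640$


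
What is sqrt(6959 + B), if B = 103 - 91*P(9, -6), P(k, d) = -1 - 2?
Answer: 3*sqrt(815) ≈ 85.645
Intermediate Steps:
P(k, d) = -3
B = 376 (B = 103 - 91*(-3) = 103 + 273 = 376)
sqrt(6959 + B) = sqrt(6959 + 376) = sqrt(7335) = 3*sqrt(815)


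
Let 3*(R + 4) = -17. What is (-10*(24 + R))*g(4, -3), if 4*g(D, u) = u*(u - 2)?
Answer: -1075/2 ≈ -537.50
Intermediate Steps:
R = -29/3 (R = -4 + (1/3)*(-17) = -4 - 17/3 = -29/3 ≈ -9.6667)
g(D, u) = u*(-2 + u)/4 (g(D, u) = (u*(u - 2))/4 = (u*(-2 + u))/4 = u*(-2 + u)/4)
(-10*(24 + R))*g(4, -3) = (-10*(24 - 29/3))*((1/4)*(-3)*(-2 - 3)) = (-10*43/3)*((1/4)*(-3)*(-5)) = -430/3*15/4 = -1075/2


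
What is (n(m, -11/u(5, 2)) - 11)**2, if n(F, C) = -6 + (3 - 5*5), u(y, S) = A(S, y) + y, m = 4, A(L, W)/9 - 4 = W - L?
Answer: 1521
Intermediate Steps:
A(L, W) = 36 - 9*L + 9*W (A(L, W) = 36 + 9*(W - L) = 36 + (-9*L + 9*W) = 36 - 9*L + 9*W)
u(y, S) = 36 - 9*S + 10*y (u(y, S) = (36 - 9*S + 9*y) + y = 36 - 9*S + 10*y)
n(F, C) = -28 (n(F, C) = -6 + (3 - 25) = -6 - 22 = -28)
(n(m, -11/u(5, 2)) - 11)**2 = (-28 - 11)**2 = (-39)**2 = 1521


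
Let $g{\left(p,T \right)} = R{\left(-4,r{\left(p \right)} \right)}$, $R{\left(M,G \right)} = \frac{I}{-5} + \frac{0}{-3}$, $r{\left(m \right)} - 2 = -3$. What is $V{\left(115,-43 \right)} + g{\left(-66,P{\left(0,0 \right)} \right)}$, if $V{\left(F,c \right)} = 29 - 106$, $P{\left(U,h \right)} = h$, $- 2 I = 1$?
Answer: $- \frac{769}{10} \approx -76.9$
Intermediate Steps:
$I = - \frac{1}{2}$ ($I = \left(- \frac{1}{2}\right) 1 = - \frac{1}{2} \approx -0.5$)
$V{\left(F,c \right)} = -77$
$r{\left(m \right)} = -1$ ($r{\left(m \right)} = 2 - 3 = -1$)
$R{\left(M,G \right)} = \frac{1}{10}$ ($R{\left(M,G \right)} = - \frac{1}{2 \left(-5\right)} + \frac{0}{-3} = \left(- \frac{1}{2}\right) \left(- \frac{1}{5}\right) + 0 \left(- \frac{1}{3}\right) = \frac{1}{10} + 0 = \frac{1}{10}$)
$g{\left(p,T \right)} = \frac{1}{10}$
$V{\left(115,-43 \right)} + g{\left(-66,P{\left(0,0 \right)} \right)} = -77 + \frac{1}{10} = - \frac{769}{10}$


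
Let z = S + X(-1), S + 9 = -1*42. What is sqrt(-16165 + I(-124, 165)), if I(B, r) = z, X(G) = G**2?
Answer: I*sqrt(16215) ≈ 127.34*I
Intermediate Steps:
S = -51 (S = -9 - 1*42 = -9 - 42 = -51)
z = -50 (z = -51 + (-1)**2 = -51 + 1 = -50)
I(B, r) = -50
sqrt(-16165 + I(-124, 165)) = sqrt(-16165 - 50) = sqrt(-16215) = I*sqrt(16215)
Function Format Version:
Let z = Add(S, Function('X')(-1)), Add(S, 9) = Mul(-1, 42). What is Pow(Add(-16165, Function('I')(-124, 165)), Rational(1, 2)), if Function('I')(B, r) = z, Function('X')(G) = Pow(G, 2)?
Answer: Mul(I, Pow(16215, Rational(1, 2))) ≈ Mul(127.34, I)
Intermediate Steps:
S = -51 (S = Add(-9, Mul(-1, 42)) = Add(-9, -42) = -51)
z = -50 (z = Add(-51, Pow(-1, 2)) = Add(-51, 1) = -50)
Function('I')(B, r) = -50
Pow(Add(-16165, Function('I')(-124, 165)), Rational(1, 2)) = Pow(Add(-16165, -50), Rational(1, 2)) = Pow(-16215, Rational(1, 2)) = Mul(I, Pow(16215, Rational(1, 2)))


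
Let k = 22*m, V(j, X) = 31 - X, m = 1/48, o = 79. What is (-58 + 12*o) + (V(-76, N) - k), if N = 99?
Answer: 19717/24 ≈ 821.54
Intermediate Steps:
m = 1/48 ≈ 0.020833
k = 11/24 (k = 22*(1/48) = 11/24 ≈ 0.45833)
(-58 + 12*o) + (V(-76, N) - k) = (-58 + 12*79) + ((31 - 1*99) - 1*11/24) = (-58 + 948) + ((31 - 99) - 11/24) = 890 + (-68 - 11/24) = 890 - 1643/24 = 19717/24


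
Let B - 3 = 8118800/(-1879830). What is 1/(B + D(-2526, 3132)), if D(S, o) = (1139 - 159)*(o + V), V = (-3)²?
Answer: 187983/578645263009 ≈ 3.2487e-7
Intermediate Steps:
V = 9
D(S, o) = 8820 + 980*o (D(S, o) = (1139 - 159)*(o + 9) = 980*(9 + o) = 8820 + 980*o)
B = -247931/187983 (B = 3 + 8118800/(-1879830) = 3 + 8118800*(-1/1879830) = 3 - 811880/187983 = -247931/187983 ≈ -1.3189)
1/(B + D(-2526, 3132)) = 1/(-247931/187983 + (8820 + 980*3132)) = 1/(-247931/187983 + (8820 + 3069360)) = 1/(-247931/187983 + 3078180) = 1/(578645263009/187983) = 187983/578645263009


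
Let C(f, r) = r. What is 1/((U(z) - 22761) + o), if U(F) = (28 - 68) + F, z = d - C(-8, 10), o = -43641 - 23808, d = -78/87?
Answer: -29/2617566 ≈ -1.1079e-5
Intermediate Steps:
d = -26/29 (d = -78*1/87 = -26/29 ≈ -0.89655)
o = -67449
z = -316/29 (z = -26/29 - 1*10 = -26/29 - 10 = -316/29 ≈ -10.897)
U(F) = -40 + F
1/((U(z) - 22761) + o) = 1/(((-40 - 316/29) - 22761) - 67449) = 1/((-1476/29 - 22761) - 67449) = 1/(-661545/29 - 67449) = 1/(-2617566/29) = -29/2617566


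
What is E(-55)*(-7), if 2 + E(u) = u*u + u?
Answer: -20776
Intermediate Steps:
E(u) = -2 + u + u² (E(u) = -2 + (u*u + u) = -2 + (u² + u) = -2 + (u + u²) = -2 + u + u²)
E(-55)*(-7) = (-2 - 55 + (-55)²)*(-7) = (-2 - 55 + 3025)*(-7) = 2968*(-7) = -20776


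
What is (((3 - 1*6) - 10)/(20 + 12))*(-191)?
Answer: 2483/32 ≈ 77.594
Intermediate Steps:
(((3 - 1*6) - 10)/(20 + 12))*(-191) = (((3 - 6) - 10)/32)*(-191) = ((-3 - 10)*(1/32))*(-191) = -13*1/32*(-191) = -13/32*(-191) = 2483/32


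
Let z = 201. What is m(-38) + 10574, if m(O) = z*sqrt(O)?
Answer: 10574 + 201*I*sqrt(38) ≈ 10574.0 + 1239.0*I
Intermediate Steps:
m(O) = 201*sqrt(O)
m(-38) + 10574 = 201*sqrt(-38) + 10574 = 201*(I*sqrt(38)) + 10574 = 201*I*sqrt(38) + 10574 = 10574 + 201*I*sqrt(38)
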